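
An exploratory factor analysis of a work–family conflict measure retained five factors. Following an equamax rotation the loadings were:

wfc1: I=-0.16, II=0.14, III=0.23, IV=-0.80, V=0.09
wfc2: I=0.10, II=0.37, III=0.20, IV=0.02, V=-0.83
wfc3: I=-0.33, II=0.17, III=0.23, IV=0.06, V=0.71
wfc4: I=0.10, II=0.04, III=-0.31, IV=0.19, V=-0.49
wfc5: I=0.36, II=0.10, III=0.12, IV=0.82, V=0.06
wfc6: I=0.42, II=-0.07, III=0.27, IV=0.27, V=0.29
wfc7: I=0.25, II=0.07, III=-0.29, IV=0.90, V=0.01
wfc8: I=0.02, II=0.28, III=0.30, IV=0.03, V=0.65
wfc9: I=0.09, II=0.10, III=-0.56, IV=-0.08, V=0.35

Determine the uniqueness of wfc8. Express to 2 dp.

0.41

h² = 0.02² + 0.28² + 0.30² + 0.03² + 0.65² = 0.0004 + 0.0784 + 0.0900 + 0.0009 + 0.4225 = 0.5922
Uniqueness u² = 1 − h² = 1 − 0.5922 = 0.4078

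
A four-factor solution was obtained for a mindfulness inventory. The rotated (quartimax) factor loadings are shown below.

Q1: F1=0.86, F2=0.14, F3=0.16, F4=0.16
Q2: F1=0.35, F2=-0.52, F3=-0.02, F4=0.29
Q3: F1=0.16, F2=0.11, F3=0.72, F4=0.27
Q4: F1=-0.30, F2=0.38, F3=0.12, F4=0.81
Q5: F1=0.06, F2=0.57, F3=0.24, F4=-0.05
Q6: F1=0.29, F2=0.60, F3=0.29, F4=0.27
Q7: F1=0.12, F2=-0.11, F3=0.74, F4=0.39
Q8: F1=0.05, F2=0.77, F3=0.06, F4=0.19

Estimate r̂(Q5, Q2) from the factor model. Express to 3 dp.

r̂ = Σ λ_i·λ_j across factors = (0.06)(0.35) + (0.57)(-0.52) + (0.24)(-0.02) + (-0.05)(0.29)
  = +0.0210 -0.2964 -0.0048 -0.0145 = -0.2947

-0.295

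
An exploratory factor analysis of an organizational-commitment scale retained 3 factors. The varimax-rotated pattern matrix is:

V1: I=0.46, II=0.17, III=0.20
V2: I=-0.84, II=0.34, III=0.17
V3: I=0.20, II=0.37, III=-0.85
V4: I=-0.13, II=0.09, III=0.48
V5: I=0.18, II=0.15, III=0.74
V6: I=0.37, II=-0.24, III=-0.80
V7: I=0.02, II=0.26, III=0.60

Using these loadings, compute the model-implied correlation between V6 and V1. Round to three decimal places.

-0.031

r̂ = Σ λ_i·λ_j across factors = (0.37)(0.46) + (-0.24)(0.17) + (-0.80)(0.20)
  = +0.1702 -0.0408 -0.1600 = -0.0306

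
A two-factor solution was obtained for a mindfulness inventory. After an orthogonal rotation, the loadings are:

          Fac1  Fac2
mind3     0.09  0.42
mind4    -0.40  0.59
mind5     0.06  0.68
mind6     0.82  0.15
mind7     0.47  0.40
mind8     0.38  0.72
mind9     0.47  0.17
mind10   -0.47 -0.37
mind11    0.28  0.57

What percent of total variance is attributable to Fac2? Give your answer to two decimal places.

24.21%

SS loadings for Fac2 = 0.42² + 0.59² + 0.68² + 0.15² + 0.40² + 0.72² + 0.17² + (-0.37)² + 0.57² = 2.1785
With 9 standardized items, total variance = 9. Proportion = 2.1785/9 = 0.2421 → 24.21%.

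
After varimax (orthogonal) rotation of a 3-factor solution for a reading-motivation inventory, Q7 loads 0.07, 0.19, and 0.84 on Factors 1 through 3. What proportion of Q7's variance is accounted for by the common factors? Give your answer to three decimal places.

0.747

h² = 0.07² + 0.19² + 0.84² = 0.0049 + 0.0361 + 0.7056 = 0.7466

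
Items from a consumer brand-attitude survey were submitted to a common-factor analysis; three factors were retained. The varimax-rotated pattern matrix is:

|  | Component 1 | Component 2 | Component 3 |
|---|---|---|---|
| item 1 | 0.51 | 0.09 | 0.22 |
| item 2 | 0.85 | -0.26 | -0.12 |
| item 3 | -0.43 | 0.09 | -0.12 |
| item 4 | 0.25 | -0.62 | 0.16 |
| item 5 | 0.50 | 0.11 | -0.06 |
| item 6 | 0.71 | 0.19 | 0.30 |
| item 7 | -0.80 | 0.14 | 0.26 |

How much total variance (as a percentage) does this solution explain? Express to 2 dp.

Communalities: 0.3166, 0.8045, 0.2074, 0.4725, 0.2657, 0.6302, 0.7272; Σh² = 3.4241.
Total variance with 7 standardized items is 7, so the solution explains 3.4241/7 = 0.4892 = 48.92%.

48.92%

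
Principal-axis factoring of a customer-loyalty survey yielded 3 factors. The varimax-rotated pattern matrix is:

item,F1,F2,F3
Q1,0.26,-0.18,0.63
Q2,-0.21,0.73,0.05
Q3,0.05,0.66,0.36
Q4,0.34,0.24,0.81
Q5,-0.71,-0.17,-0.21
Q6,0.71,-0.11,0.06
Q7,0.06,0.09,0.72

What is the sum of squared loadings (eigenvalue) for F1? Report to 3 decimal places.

1.242

SS loadings for F1 = 0.26² + (-0.21)² + 0.05² + 0.34² + (-0.71)² + 0.71² + 0.06² = 0.0676 + 0.0441 + 0.0025 + 0.1156 + 0.5041 + 0.5041 + 0.0036 = 1.2416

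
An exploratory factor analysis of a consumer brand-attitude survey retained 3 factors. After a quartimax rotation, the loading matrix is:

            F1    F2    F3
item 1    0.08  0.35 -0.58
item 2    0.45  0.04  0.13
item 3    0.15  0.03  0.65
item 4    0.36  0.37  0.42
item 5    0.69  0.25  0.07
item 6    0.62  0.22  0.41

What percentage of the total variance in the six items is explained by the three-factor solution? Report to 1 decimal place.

Communalities: 0.4653, 0.2210, 0.4459, 0.4429, 0.5435, 0.6009; Σh² = 2.7195.
Total variance with 6 standardized items is 6, so the solution explains 2.7195/6 = 0.4532 = 45.32%.

45.3%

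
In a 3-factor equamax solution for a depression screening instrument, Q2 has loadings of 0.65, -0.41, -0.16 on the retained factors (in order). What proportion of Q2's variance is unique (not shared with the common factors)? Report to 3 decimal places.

0.384

h² = 0.65² + (-0.41)² + (-0.16)² = 0.4225 + 0.1681 + 0.0256 = 0.6162
Uniqueness u² = 1 − h² = 1 − 0.6162 = 0.3838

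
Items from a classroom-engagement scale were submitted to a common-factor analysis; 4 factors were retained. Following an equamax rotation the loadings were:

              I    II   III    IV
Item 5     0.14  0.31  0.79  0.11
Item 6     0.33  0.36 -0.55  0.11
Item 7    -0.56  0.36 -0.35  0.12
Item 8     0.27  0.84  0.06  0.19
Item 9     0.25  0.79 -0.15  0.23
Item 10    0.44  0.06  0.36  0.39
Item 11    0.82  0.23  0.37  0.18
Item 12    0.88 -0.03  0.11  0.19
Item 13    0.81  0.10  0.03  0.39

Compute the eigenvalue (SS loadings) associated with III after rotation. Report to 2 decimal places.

SS loadings for III = 0.79² + (-0.55)² + (-0.35)² + 0.06² + (-0.15)² + 0.36² + 0.37² + 0.11² + 0.03² = 0.6241 + 0.3025 + 0.1225 + 0.0036 + 0.0225 + 0.1296 + 0.1369 + 0.0121 + 0.0009 = 1.3547

1.35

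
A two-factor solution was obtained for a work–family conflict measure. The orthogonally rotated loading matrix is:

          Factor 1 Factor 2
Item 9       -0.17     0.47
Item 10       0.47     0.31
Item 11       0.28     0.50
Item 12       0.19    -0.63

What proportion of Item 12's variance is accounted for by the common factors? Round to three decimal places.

0.433

h² = 0.19² + (-0.63)² = 0.0361 + 0.3969 = 0.4330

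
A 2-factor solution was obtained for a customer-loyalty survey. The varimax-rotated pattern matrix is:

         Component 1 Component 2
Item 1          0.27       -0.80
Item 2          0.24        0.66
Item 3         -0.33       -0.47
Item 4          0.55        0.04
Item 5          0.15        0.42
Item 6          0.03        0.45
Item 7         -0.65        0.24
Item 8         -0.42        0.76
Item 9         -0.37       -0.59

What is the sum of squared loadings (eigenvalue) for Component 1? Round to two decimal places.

1.30

SS loadings for Component 1 = 0.27² + 0.24² + (-0.33)² + 0.55² + 0.15² + 0.03² + (-0.65)² + (-0.42)² + (-0.37)² = 0.0729 + 0.0576 + 0.1089 + 0.3025 + 0.0225 + 0.0009 + 0.4225 + 0.1764 + 0.1369 = 1.3011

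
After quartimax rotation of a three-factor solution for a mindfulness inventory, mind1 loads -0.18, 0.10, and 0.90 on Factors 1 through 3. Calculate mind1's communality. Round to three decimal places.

0.852

h² = (-0.18)² + 0.10² + 0.90² = 0.0324 + 0.0100 + 0.8100 = 0.8524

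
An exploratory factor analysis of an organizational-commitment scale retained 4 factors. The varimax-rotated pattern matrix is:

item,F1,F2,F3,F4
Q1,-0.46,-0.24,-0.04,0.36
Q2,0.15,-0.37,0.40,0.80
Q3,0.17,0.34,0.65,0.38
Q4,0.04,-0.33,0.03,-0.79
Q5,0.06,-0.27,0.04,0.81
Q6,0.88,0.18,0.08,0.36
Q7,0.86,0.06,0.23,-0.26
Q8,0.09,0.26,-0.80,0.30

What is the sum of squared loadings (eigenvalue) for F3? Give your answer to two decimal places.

1.29

SS loadings for F3 = (-0.04)² + 0.40² + 0.65² + 0.03² + 0.04² + 0.08² + 0.23² + (-0.80)² = 0.0016 + 0.1600 + 0.4225 + 0.0009 + 0.0016 + 0.0064 + 0.0529 + 0.6400 = 1.2859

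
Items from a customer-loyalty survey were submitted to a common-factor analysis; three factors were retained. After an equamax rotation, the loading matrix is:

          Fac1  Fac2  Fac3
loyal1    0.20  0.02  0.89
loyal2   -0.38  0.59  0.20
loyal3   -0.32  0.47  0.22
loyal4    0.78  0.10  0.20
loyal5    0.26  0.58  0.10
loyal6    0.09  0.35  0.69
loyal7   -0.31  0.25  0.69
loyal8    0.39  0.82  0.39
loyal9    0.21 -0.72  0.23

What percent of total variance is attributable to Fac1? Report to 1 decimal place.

SS loadings for Fac1 = 0.20² + (-0.38)² + (-0.32)² + 0.78² + 0.26² + 0.09² + (-0.31)² + 0.39² + 0.21² = 1.2632
With 9 standardized items, total variance = 9. Proportion = 1.2632/9 = 0.1404 → 14.04%.

14.0%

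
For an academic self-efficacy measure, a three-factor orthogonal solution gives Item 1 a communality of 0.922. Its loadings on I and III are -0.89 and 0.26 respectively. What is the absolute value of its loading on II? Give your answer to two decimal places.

Under orthogonal rotation h² = Σλ², so λ_II² = h² − (0.8597) = 0.922 − 0.8597 = 0.0623.
|λ| = √0.0623 = 0.2496.

0.25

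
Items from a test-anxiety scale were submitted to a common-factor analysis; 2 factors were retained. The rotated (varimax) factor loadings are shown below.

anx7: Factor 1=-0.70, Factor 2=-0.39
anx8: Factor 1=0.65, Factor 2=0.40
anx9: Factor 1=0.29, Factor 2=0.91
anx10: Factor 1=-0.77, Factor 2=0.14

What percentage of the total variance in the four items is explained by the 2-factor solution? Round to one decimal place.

68.7%

SS loadings by factor: 1.5895, 1.1598; total = 2.7493.
Total variance with 4 standardized items is 4, so the solution explains 2.7493/4 = 0.6873 = 68.73%.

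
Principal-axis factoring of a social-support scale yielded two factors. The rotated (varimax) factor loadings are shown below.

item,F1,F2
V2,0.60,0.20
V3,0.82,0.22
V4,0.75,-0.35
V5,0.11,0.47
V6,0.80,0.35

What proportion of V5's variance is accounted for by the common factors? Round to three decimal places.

h² = 0.11² + 0.47² = 0.0121 + 0.2209 = 0.2330

0.233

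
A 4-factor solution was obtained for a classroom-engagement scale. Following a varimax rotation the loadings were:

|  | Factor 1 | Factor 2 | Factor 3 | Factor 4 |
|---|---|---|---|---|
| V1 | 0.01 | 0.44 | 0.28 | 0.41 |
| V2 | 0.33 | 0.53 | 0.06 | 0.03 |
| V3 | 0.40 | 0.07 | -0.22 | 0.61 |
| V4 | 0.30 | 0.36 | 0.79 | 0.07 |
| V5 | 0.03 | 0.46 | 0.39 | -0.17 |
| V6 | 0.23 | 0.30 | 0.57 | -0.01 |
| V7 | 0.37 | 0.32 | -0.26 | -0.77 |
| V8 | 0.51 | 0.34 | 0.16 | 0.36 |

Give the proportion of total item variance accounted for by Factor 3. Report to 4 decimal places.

SS loadings for Factor 3 = 0.28² + 0.06² + (-0.22)² + 0.79² + 0.39² + 0.57² + (-0.26)² + 0.16² = 1.3247
Proportion of variance = 1.3247 / 8 = 0.1656.

0.1656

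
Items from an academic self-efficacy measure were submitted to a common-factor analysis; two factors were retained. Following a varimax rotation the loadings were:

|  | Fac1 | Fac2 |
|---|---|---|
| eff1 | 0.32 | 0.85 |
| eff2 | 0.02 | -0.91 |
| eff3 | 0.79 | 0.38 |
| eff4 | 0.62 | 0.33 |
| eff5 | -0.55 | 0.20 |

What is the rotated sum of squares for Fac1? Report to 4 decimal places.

1.4138

SS loadings for Fac1 = 0.32² + 0.02² + 0.79² + 0.62² + (-0.55)² = 0.1024 + 0.0004 + 0.6241 + 0.3844 + 0.3025 = 1.4138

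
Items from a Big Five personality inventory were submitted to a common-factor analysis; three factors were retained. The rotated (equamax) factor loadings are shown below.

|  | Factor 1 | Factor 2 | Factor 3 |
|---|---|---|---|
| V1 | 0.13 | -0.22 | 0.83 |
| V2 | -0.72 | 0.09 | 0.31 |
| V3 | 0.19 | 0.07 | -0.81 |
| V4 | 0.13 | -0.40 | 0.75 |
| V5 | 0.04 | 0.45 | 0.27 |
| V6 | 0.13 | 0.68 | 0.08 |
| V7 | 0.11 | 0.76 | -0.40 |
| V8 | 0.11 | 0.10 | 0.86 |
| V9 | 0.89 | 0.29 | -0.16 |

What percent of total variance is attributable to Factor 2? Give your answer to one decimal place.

SS loadings for Factor 2 = (-0.22)² + 0.09² + 0.07² + (-0.40)² + 0.45² + 0.68² + 0.76² + 0.10² + 0.29² = 1.5580
With 9 standardized items, total variance = 9. Proportion = 1.5580/9 = 0.1731 → 17.31%.

17.3%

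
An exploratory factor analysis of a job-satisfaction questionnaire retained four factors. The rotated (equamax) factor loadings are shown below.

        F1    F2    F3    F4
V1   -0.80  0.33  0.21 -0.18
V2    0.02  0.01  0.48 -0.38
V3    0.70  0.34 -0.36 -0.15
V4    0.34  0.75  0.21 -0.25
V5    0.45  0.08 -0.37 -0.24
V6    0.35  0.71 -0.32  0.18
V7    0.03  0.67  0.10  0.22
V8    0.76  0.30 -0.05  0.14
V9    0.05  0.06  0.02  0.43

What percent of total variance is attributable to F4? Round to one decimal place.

6.7%

SS loadings for F4 = (-0.18)² + (-0.38)² + (-0.15)² + (-0.25)² + (-0.24)² + 0.18² + 0.22² + 0.14² + 0.43² = 0.6047
With 9 standardized items, total variance = 9. Proportion = 0.6047/9 = 0.0672 → 6.72%.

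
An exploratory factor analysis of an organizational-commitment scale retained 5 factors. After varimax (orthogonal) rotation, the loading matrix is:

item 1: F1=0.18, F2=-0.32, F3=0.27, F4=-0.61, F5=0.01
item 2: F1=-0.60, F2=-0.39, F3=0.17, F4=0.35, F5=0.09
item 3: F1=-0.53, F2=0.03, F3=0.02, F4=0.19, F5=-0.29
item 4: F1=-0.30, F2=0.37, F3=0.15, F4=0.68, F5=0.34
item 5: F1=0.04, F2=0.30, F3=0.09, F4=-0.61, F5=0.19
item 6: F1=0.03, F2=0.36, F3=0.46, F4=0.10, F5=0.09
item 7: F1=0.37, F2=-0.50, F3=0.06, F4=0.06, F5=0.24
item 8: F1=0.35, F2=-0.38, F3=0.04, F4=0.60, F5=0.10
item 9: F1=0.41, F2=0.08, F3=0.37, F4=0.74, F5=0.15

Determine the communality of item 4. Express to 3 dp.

h² = (-0.30)² + 0.37² + 0.15² + 0.68² + 0.34² = 0.0900 + 0.1369 + 0.0225 + 0.4624 + 0.1156 = 0.8274

0.827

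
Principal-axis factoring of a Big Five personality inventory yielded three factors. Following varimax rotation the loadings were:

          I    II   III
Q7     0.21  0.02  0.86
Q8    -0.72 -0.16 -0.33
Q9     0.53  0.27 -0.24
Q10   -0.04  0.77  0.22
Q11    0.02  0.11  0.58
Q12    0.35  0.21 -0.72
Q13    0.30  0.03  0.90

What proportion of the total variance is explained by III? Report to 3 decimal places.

SS loadings for III = 0.86² + (-0.33)² + (-0.24)² + 0.22² + 0.58² + (-0.72)² + 0.90² = 2.6193
Proportion of variance = 2.6193 / 7 = 0.3742.

0.374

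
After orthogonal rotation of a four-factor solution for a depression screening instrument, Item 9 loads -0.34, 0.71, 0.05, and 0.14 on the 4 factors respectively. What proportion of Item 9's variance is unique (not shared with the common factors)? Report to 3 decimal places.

h² = (-0.34)² + 0.71² + 0.05² + 0.14² = 0.1156 + 0.5041 + 0.0025 + 0.0196 = 0.6418
Uniqueness u² = 1 − h² = 1 − 0.6418 = 0.3582

0.358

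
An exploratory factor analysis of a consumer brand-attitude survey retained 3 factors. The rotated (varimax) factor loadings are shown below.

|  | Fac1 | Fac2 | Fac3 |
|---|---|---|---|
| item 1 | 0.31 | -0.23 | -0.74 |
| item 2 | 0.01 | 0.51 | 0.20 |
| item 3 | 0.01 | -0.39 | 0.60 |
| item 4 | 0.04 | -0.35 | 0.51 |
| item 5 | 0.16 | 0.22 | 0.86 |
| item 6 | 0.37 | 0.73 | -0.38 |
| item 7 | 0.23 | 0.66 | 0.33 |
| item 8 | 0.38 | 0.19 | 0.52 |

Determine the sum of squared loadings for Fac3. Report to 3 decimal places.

2.471

SS loadings for Fac3 = (-0.74)² + 0.20² + 0.60² + 0.51² + 0.86² + (-0.38)² + 0.33² + 0.52² = 0.5476 + 0.0400 + 0.3600 + 0.2601 + 0.7396 + 0.1444 + 0.1089 + 0.2704 = 2.4710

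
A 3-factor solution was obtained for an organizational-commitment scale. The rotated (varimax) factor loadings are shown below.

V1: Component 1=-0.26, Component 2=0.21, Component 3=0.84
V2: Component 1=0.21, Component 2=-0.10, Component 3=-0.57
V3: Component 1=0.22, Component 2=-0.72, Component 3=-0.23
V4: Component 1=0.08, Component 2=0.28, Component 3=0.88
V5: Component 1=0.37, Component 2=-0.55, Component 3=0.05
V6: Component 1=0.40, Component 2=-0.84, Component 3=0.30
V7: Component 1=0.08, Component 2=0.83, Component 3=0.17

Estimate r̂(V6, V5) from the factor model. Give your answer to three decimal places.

0.625

r̂ = Σ λ_i·λ_j across factors = (0.40)(0.37) + (-0.84)(-0.55) + (0.30)(0.05)
  = +0.1480 +0.4620 +0.0150 = 0.6250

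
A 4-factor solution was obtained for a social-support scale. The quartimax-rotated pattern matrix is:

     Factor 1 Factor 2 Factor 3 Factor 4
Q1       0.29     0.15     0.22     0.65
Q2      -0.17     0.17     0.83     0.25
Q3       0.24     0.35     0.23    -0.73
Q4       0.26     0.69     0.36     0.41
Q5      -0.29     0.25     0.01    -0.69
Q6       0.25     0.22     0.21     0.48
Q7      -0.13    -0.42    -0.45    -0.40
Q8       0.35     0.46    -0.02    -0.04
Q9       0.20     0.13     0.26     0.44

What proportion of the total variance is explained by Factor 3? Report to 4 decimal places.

SS loadings for Factor 3 = 0.22² + 0.83² + 0.23² + 0.36² + 0.01² + 0.21² + (-0.45)² + (-0.02)² + 0.26² = 1.2345
Proportion of variance = 1.2345 / 9 = 0.1372.

0.1372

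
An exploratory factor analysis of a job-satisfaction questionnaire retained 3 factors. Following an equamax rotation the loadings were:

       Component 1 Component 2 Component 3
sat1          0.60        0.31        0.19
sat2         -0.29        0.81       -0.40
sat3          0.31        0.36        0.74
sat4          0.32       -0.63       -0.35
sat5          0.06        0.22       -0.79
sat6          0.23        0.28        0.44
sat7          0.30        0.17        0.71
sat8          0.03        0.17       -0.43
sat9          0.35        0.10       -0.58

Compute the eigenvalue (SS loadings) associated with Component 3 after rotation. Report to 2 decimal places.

2.71

SS loadings for Component 3 = 0.19² + (-0.40)² + 0.74² + (-0.35)² + (-0.79)² + 0.44² + 0.71² + (-0.43)² + (-0.58)² = 0.0361 + 0.1600 + 0.5476 + 0.1225 + 0.6241 + 0.1936 + 0.5041 + 0.1849 + 0.3364 = 2.7093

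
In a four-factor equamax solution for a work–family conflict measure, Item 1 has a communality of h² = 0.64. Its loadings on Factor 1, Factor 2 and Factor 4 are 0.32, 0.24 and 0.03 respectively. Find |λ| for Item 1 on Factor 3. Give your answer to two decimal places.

0.69

Under orthogonal rotation h² = Σλ², so λ_Factor 3² = h² − (0.1609) = 0.64 − 0.1609 = 0.4791.
|λ| = √0.4791 = 0.6922.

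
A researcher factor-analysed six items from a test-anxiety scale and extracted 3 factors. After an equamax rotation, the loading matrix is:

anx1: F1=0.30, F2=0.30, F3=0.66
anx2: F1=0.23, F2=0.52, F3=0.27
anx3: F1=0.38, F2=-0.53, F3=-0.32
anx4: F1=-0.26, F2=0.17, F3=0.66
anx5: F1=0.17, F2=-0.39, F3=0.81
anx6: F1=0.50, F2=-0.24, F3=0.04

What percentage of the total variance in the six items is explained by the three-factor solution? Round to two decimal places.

53.63%

Communalities: 0.6156, 0.3962, 0.5277, 0.5321, 0.8371, 0.3092; Σh² = 3.2179.
Total variance with 6 standardized items is 6, so the solution explains 3.2179/6 = 0.5363 = 53.63%.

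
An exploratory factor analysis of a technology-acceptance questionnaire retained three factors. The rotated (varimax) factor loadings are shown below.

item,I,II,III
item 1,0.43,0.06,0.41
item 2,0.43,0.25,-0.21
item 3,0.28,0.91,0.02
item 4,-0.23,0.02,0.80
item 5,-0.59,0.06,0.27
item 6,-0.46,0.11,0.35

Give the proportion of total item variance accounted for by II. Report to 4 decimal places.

SS loadings for II = 0.06² + 0.25² + 0.91² + 0.02² + 0.06² + 0.11² = 0.9103
Proportion of variance = 0.9103 / 6 = 0.1517.

0.1517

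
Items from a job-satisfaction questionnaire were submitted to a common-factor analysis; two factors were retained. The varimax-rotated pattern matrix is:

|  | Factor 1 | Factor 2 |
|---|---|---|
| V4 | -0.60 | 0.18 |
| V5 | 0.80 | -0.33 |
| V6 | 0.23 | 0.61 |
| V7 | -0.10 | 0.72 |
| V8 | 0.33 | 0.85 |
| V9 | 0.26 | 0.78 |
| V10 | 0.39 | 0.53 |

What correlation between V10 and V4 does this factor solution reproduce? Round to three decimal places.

r̂ = Σ λ_i·λ_j across factors = (0.39)(-0.60) + (0.53)(0.18)
  = -0.2340 +0.0954 = -0.1386

-0.139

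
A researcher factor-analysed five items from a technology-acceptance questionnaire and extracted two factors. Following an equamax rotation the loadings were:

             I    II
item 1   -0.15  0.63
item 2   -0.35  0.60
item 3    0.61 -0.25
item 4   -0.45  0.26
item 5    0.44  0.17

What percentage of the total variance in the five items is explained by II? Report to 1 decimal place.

SS loadings for II = 0.63² + 0.60² + (-0.25)² + 0.26² + 0.17² = 0.9159
With 5 standardized items, total variance = 5. Proportion = 0.9159/5 = 0.1832 → 18.32%.

18.3%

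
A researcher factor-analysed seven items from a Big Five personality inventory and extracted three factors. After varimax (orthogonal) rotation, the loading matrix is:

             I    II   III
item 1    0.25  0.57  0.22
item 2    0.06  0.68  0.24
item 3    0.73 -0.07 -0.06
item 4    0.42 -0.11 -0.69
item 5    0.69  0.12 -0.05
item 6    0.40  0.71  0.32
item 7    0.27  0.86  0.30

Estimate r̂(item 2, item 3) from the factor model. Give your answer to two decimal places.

r̂ = Σ λ_i·λ_j across factors = (0.06)(0.73) + (0.68)(-0.07) + (0.24)(-0.06)
  = +0.0438 -0.0476 -0.0144 = -0.0182

-0.02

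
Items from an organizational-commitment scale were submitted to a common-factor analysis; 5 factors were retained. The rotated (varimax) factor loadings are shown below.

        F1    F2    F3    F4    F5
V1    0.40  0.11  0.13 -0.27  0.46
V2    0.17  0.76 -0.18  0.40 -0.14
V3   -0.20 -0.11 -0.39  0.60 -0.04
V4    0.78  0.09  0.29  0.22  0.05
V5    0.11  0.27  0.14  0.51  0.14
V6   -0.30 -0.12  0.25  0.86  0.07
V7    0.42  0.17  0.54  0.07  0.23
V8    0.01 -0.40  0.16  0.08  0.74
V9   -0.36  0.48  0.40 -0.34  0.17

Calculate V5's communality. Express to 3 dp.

h² = 0.11² + 0.27² + 0.14² + 0.51² + 0.14² = 0.0121 + 0.0729 + 0.0196 + 0.2601 + 0.0196 = 0.3843

0.384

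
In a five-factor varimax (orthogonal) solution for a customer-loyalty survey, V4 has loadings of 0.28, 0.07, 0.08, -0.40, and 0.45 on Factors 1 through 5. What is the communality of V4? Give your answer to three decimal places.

0.452

h² = 0.28² + 0.07² + 0.08² + (-0.40)² + 0.45² = 0.0784 + 0.0049 + 0.0064 + 0.1600 + 0.2025 = 0.4522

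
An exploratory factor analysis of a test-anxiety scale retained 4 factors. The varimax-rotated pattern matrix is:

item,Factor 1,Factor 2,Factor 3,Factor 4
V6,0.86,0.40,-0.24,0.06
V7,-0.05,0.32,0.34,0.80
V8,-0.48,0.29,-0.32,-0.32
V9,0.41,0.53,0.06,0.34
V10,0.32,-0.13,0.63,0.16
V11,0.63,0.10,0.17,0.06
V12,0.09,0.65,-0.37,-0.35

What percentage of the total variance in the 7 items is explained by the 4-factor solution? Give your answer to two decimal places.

65.43%

SS loadings by factor: 1.6480, 1.0768, 0.8419, 1.0133; total = 4.5800.
Total variance with 7 standardized items is 7, so the solution explains 4.5800/7 = 0.6543 = 65.43%.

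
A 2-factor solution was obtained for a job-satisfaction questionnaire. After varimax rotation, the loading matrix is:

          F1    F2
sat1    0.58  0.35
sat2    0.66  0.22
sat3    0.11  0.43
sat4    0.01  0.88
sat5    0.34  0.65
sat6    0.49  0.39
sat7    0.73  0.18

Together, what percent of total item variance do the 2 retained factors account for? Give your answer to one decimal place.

Communalities: 0.4589, 0.4840, 0.1970, 0.7745, 0.5381, 0.3922, 0.5653; Σh² = 3.4100.
Total variance with 7 standardized items is 7, so the solution explains 3.4100/7 = 0.4871 = 48.71%.

48.7%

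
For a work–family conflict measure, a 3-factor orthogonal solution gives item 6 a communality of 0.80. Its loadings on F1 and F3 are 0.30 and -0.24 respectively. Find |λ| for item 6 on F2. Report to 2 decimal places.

Under orthogonal rotation h² = Σλ², so λ_F2² = h² − (0.1476) = 0.80 − 0.1476 = 0.6524.
|λ| = √0.6524 = 0.8077.

0.81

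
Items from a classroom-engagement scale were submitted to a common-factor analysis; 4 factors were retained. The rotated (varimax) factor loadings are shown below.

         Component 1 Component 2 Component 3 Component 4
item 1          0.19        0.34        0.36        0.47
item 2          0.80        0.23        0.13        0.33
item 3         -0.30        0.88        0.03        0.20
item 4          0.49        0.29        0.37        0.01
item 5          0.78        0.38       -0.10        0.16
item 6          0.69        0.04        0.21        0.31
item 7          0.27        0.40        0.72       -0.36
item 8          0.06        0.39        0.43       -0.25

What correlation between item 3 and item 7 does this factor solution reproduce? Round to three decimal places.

r̂ = Σ λ_i·λ_j across factors = (-0.30)(0.27) + (0.88)(0.40) + (0.03)(0.72) + (0.20)(-0.36)
  = -0.0810 +0.3520 +0.0216 -0.0720 = 0.2206

0.221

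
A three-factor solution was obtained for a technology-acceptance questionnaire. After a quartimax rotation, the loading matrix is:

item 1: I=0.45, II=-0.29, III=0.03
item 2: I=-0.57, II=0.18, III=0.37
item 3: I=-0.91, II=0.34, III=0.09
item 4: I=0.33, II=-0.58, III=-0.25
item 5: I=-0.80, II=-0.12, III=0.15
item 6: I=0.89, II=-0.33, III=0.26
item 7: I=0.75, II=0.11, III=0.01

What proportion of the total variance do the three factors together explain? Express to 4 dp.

Communalities: 0.2875, 0.4942, 0.9518, 0.5078, 0.6769, 0.9686, 0.5747; Σh² = 4.4615.
Total variance with 7 standardized items is 7, so the solution explains 4.4615/7 = 0.6374.

0.6374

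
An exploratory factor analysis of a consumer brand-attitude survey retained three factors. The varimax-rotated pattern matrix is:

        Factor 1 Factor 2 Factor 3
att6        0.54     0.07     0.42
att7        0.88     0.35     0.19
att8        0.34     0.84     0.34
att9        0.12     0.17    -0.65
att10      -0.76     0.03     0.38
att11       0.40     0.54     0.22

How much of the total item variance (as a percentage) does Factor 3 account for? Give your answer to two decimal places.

15.72%

SS loadings for Factor 3 = 0.42² + 0.19² + 0.34² + (-0.65)² + 0.38² + 0.22² = 0.9434
With 6 standardized items, total variance = 6. Proportion = 0.9434/6 = 0.1572 → 15.72%.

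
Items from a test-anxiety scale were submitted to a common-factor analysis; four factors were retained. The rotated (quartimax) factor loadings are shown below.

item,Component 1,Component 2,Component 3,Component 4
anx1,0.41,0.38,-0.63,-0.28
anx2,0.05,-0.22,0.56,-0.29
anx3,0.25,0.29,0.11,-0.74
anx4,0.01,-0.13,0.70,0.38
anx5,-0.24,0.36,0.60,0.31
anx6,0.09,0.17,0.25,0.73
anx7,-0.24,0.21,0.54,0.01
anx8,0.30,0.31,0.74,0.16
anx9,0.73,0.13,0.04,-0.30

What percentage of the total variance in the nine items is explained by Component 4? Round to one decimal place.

17.8%

SS loadings for Component 4 = (-0.28)² + (-0.29)² + (-0.74)² + 0.38² + 0.31² + 0.73² + 0.01² + 0.16² + (-0.30)² = 1.5992
With 9 standardized items, total variance = 9. Proportion = 1.5992/9 = 0.1777 → 17.77%.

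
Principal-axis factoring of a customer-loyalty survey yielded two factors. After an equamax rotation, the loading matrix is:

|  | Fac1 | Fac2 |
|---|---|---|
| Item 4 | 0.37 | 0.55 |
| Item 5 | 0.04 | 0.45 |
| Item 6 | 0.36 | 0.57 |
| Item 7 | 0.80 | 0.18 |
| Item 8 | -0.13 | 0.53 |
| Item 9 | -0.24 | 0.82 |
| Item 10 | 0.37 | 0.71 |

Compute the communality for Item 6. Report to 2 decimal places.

h² = 0.36² + 0.57² = 0.1296 + 0.3249 = 0.4545

0.45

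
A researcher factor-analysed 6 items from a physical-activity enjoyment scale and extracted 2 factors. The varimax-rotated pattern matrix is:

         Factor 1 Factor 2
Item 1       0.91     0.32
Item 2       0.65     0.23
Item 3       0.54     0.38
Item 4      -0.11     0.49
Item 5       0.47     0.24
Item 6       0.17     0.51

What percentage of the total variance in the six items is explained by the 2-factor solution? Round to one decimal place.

SS loadings by factor: 1.8041, 0.8575; total = 2.6616.
Total variance with 6 standardized items is 6, so the solution explains 2.6616/6 = 0.4436 = 44.36%.

44.4%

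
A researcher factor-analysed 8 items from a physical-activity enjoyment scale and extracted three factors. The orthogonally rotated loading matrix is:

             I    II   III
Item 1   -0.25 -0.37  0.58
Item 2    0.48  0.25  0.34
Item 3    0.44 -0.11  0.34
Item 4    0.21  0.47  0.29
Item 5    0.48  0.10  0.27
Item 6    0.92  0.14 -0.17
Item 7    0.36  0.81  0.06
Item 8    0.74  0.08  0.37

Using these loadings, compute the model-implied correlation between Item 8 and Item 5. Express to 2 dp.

0.46

r̂ = Σ λ_i·λ_j across factors = (0.74)(0.48) + (0.08)(0.10) + (0.37)(0.27)
  = +0.3552 +0.0080 +0.0999 = 0.4631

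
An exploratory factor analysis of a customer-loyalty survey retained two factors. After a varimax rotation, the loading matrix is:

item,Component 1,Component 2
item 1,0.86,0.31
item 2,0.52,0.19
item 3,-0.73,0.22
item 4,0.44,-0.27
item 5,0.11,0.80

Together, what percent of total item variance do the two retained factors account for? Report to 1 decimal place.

52.8%

SS loadings by factor: 1.7486, 0.8935; total = 2.6421.
Total variance with 5 standardized items is 5, so the solution explains 2.6421/5 = 0.5284 = 52.84%.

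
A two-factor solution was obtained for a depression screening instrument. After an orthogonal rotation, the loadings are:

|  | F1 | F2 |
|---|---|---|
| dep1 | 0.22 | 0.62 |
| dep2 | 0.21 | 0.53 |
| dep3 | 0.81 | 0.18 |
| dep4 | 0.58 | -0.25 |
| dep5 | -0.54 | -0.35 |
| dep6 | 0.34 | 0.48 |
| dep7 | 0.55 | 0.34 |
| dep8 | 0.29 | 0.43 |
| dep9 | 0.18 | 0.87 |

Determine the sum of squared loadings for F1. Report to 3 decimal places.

1.911

SS loadings for F1 = 0.22² + 0.21² + 0.81² + 0.58² + (-0.54)² + 0.34² + 0.55² + 0.29² + 0.18² = 0.0484 + 0.0441 + 0.6561 + 0.3364 + 0.2916 + 0.1156 + 0.3025 + 0.0841 + 0.0324 = 1.9112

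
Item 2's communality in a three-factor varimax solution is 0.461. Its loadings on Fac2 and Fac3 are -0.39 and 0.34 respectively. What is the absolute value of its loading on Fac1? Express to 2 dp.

Under orthogonal rotation h² = Σλ², so λ_Fac1² = h² − (0.2677) = 0.461 − 0.2677 = 0.1933.
|λ| = √0.1933 = 0.4397.

0.44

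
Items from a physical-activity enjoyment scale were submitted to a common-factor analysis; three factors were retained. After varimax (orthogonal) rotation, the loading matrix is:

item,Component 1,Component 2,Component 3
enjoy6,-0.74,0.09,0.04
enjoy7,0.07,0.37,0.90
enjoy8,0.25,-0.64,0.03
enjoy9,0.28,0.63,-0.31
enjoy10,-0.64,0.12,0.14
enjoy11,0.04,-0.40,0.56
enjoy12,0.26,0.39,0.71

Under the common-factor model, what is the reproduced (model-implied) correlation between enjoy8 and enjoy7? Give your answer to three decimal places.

r̂ = Σ λ_i·λ_j across factors = (0.25)(0.07) + (-0.64)(0.37) + (0.03)(0.90)
  = +0.0175 -0.2368 +0.0270 = -0.1923

-0.192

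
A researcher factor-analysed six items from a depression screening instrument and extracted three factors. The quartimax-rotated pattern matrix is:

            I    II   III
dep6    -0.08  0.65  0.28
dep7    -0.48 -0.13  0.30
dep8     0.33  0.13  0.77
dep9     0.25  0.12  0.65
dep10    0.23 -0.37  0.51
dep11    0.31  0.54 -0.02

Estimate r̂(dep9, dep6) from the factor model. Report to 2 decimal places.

r̂ = Σ λ_i·λ_j across factors = (0.25)(-0.08) + (0.12)(0.65) + (0.65)(0.28)
  = -0.0200 +0.0780 +0.1820 = 0.2400

0.24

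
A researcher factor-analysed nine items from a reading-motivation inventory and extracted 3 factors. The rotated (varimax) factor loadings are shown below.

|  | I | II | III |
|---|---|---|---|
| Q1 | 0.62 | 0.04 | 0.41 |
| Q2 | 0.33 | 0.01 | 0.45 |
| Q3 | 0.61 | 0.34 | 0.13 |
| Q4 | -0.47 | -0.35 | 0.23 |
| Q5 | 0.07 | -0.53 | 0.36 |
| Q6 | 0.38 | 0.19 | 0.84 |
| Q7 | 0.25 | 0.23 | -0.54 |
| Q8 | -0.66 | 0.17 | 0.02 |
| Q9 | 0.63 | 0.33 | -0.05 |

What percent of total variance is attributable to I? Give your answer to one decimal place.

23.7%

SS loadings for I = 0.62² + 0.33² + 0.61² + (-0.47)² + 0.07² + 0.38² + 0.25² + (-0.66)² + 0.63² = 2.1306
With 9 standardized items, total variance = 9. Proportion = 2.1306/9 = 0.2367 → 23.67%.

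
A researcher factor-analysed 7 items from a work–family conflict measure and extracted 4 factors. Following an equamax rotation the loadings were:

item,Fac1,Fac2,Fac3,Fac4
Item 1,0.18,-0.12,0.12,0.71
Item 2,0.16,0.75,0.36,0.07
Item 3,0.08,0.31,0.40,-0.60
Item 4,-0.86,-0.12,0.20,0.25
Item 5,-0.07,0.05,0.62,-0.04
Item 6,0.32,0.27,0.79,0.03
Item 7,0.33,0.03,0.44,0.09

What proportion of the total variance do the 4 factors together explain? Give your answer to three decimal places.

0.610

Communalities: 0.5653, 0.7226, 0.6225, 0.8565, 0.3934, 0.8003, 0.3115; Σh² = 4.2721.
Total variance with 7 standardized items is 7, so the solution explains 4.2721/7 = 0.6103.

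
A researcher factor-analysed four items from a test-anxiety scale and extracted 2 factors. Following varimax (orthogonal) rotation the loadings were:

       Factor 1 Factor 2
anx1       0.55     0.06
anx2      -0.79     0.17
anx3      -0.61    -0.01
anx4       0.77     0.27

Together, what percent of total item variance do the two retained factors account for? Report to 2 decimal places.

49.93%

SS loadings by factor: 1.8916, 0.1055; total = 1.9971.
Total variance with 4 standardized items is 4, so the solution explains 1.9971/4 = 0.4993 = 49.93%.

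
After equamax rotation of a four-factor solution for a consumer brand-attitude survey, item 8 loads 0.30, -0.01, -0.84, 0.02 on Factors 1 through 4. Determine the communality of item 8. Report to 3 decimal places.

0.796

h² = 0.30² + (-0.01)² + (-0.84)² + 0.02² = 0.0900 + 0.0001 + 0.7056 + 0.0004 = 0.7961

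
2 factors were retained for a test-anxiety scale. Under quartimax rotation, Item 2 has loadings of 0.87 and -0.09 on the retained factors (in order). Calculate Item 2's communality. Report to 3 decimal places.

0.765

h² = 0.87² + (-0.09)² = 0.7569 + 0.0081 = 0.7650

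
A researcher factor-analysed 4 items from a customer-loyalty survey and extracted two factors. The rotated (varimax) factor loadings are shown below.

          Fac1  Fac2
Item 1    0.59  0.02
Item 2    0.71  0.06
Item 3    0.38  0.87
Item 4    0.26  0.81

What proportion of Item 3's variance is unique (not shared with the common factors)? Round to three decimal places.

h² = 0.38² + 0.87² = 0.1444 + 0.7569 = 0.9013
Uniqueness u² = 1 − h² = 1 − 0.9013 = 0.0987

0.099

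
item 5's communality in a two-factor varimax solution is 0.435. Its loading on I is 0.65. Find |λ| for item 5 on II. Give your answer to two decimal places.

0.11

Under orthogonal rotation h² = Σλ², so λ_II² = h² − (0.4225) = 0.435 − 0.4225 = 0.0125.
|λ| = √0.0125 = 0.1118.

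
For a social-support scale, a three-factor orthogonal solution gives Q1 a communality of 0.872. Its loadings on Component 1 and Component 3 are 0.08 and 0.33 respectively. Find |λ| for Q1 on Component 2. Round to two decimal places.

0.87

Under orthogonal rotation h² = Σλ², so λ_Component 2² = h² − (0.1153) = 0.872 − 0.1153 = 0.7567.
|λ| = √0.7567 = 0.8699.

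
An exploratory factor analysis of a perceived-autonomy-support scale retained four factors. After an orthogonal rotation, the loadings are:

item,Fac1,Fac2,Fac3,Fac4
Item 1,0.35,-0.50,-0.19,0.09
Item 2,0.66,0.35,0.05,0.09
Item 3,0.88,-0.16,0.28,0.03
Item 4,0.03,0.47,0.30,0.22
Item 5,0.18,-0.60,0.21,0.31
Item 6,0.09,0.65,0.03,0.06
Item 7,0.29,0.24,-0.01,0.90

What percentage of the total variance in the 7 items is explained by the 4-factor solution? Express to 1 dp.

59.2%

Communalities: 0.4167, 0.5687, 0.8793, 0.3602, 0.5326, 0.4351, 0.9518; Σh² = 4.1444.
Total variance with 7 standardized items is 7, so the solution explains 4.1444/7 = 0.5921 = 59.21%.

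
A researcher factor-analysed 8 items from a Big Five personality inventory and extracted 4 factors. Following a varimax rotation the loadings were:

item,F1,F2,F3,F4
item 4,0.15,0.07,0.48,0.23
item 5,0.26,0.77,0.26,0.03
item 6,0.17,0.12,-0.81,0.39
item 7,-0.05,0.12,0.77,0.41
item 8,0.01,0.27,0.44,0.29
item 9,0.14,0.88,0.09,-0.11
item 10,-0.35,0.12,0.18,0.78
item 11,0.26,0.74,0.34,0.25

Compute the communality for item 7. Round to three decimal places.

h² = (-0.05)² + 0.12² + 0.77² + 0.41² = 0.0025 + 0.0144 + 0.5929 + 0.1681 = 0.7779

0.778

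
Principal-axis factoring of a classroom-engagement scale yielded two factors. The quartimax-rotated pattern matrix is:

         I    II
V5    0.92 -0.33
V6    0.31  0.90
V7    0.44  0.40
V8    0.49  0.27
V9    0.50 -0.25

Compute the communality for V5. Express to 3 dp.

0.955

h² = 0.92² + (-0.33)² = 0.8464 + 0.1089 = 0.9553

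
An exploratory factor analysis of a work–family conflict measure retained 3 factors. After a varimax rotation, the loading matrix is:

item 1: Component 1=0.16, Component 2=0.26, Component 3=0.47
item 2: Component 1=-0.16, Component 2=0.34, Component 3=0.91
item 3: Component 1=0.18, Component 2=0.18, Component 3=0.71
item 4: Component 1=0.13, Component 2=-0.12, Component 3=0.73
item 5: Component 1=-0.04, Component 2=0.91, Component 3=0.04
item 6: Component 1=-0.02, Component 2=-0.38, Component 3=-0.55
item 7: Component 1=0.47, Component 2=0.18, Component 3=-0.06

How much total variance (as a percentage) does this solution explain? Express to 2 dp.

Communalities: 0.3141, 0.9693, 0.5689, 0.5642, 0.8313, 0.4473, 0.2569; Σh² = 3.9520.
Total variance with 7 standardized items is 7, so the solution explains 3.9520/7 = 0.5646 = 56.46%.

56.46%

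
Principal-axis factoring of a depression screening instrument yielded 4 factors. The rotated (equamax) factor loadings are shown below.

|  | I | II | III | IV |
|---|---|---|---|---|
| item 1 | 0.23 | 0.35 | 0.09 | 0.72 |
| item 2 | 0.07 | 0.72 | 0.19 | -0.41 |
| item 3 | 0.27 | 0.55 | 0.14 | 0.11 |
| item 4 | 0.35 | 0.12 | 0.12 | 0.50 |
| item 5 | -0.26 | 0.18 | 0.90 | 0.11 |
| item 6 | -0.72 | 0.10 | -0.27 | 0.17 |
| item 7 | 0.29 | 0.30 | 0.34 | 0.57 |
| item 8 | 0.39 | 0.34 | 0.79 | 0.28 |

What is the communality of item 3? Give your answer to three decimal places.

0.407

h² = 0.27² + 0.55² + 0.14² + 0.11² = 0.0729 + 0.3025 + 0.0196 + 0.0121 = 0.4071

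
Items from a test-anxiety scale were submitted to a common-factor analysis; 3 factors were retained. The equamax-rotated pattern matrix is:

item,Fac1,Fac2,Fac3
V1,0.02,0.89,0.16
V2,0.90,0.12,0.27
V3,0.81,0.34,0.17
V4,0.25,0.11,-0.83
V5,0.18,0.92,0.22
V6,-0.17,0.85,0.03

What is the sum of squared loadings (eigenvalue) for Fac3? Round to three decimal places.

0.866

SS loadings for Fac3 = 0.16² + 0.27² + 0.17² + (-0.83)² + 0.22² + 0.03² = 0.0256 + 0.0729 + 0.0289 + 0.6889 + 0.0484 + 0.0009 = 0.8656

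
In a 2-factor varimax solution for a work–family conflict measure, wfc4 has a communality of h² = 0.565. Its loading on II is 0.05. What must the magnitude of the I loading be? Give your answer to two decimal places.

Under orthogonal rotation h² = Σλ², so λ_I² = h² − (0.0025) = 0.565 − 0.0025 = 0.5625.
|λ| = √0.5625 = 0.7500.

0.75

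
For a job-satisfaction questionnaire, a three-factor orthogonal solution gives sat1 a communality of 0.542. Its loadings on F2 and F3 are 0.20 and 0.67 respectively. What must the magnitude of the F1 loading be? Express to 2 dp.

Under orthogonal rotation h² = Σλ², so λ_F1² = h² − (0.4889) = 0.542 − 0.4889 = 0.0531.
|λ| = √0.0531 = 0.2304.

0.23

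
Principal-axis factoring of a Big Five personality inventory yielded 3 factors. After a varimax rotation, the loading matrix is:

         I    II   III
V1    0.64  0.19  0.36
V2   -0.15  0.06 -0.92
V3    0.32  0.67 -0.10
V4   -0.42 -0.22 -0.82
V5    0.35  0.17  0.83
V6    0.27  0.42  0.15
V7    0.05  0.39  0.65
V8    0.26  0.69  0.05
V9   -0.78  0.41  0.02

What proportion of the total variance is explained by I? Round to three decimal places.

0.176

SS loadings for I = 0.64² + (-0.15)² + 0.32² + (-0.42)² + 0.35² + 0.27² + 0.05² + 0.26² + (-0.78)² = 1.5848
Proportion of variance = 1.5848 / 9 = 0.1761.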